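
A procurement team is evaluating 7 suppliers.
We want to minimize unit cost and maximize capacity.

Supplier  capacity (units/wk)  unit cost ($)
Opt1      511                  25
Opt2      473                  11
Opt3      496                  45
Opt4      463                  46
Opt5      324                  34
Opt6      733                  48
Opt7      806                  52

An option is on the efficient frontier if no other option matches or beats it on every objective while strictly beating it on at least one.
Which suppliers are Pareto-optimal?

Opt1: not dominated.
Opt2: not dominated (best unit cost).
Opt3: dominated by Opt1 (capacity 511≥496, unit cost 25≤45).
Opt4: dominated by Opt1 (capacity 511≥463, unit cost 25≤46).
Opt5: dominated by Opt1 (capacity 511≥324, unit cost 25≤34).
Opt6: not dominated.
Opt7: not dominated (best capacity).

Opt1, Opt2, Opt6, Opt7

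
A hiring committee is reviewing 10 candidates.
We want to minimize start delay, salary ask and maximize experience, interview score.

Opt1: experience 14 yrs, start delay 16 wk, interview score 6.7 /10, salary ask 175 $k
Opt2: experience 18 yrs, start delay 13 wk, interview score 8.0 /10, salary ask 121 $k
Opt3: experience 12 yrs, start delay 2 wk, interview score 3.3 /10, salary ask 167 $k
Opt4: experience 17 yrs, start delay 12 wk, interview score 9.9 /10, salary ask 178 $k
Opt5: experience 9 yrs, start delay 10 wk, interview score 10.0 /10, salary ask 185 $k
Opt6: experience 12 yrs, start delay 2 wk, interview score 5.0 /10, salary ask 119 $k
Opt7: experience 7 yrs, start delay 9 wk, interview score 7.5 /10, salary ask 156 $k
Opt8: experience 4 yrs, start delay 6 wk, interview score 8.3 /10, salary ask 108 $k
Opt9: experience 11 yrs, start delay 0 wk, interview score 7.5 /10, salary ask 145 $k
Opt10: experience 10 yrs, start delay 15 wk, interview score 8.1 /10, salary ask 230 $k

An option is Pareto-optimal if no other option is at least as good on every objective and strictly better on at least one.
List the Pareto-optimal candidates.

Opt1: dominated by Opt2 (experience 18≥14, start delay 13≤16, interview score 8.0≥6.7, salary ask 121≤175).
Opt2: not dominated (best experience).
Opt3: dominated by Opt6 (experience 12≥12, start delay 2≤2, interview score 5.0≥3.3, salary ask 119≤167).
Opt4: not dominated.
Opt5: not dominated (best interview score).
Opt6: not dominated.
Opt7: dominated by Opt9 (experience 11≥7, start delay 0≤9, interview score 7.5≥7.5, salary ask 145≤156).
Opt8: not dominated (best salary ask).
Opt9: not dominated (best start delay).
Opt10: dominated by Opt4 (experience 17≥10, start delay 12≤15, interview score 9.9≥8.1, salary ask 178≤230).

Opt2, Opt4, Opt5, Opt6, Opt8, Opt9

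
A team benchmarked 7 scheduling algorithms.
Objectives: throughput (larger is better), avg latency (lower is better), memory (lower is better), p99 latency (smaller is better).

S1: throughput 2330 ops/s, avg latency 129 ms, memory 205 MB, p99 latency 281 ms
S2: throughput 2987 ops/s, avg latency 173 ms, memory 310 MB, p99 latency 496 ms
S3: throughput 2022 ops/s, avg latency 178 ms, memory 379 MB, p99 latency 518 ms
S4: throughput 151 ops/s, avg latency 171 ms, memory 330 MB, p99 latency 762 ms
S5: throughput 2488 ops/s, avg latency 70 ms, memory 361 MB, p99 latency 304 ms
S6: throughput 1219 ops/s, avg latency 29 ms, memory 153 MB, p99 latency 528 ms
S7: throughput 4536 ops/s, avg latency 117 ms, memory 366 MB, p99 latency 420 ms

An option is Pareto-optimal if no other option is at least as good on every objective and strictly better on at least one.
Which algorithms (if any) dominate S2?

none

S1: worse on throughput (2330 vs 2987).
S3: worse on throughput (2022 vs 2987).
S4: worse on throughput (151 vs 2987).
S5: worse on throughput (2488 vs 2987).
S6: worse on throughput (1219 vs 2987).
S7: worse on memory (366 vs 310).
No option dominates S2.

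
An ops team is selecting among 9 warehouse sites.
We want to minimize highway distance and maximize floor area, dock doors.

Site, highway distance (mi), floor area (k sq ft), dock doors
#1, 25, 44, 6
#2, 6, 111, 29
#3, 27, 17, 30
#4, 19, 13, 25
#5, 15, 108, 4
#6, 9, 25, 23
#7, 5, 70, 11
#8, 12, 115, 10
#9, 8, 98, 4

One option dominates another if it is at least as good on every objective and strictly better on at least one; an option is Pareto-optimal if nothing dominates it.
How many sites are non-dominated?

#1: dominated by #2 (highway distance 6≤25, floor area 111≥44, dock doors 29≥6).
#2: not dominated.
#3: not dominated (best dock doors).
#4: dominated by #2 (highway distance 6≤19, floor area 111≥13, dock doors 29≥25).
#5: dominated by #2 (highway distance 6≤15, floor area 111≥108, dock doors 29≥4).
#6: dominated by #2 (highway distance 6≤9, floor area 111≥25, dock doors 29≥23).
#7: not dominated (best highway distance).
#8: not dominated (best floor area).
#9: dominated by #2 (highway distance 6≤8, floor area 111≥98, dock doors 29≥4).
Pareto-optimal: #2, #3, #7, #8 → 4.

4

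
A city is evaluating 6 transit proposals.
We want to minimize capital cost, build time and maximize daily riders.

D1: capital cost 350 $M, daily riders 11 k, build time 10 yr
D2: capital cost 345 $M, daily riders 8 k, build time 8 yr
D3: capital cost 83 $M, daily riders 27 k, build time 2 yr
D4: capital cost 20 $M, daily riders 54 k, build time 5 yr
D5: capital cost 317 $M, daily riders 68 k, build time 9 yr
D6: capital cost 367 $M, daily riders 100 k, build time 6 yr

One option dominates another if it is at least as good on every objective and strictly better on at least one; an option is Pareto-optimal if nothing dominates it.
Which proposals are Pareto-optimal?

D1: dominated by D3 (capital cost 83≤350, daily riders 27≥11, build time 2≤10).
D2: dominated by D3 (capital cost 83≤345, daily riders 27≥8, build time 2≤8).
D3: not dominated (best build time).
D4: not dominated (best capital cost).
D5: not dominated.
D6: not dominated (best daily riders).

D3, D4, D5, D6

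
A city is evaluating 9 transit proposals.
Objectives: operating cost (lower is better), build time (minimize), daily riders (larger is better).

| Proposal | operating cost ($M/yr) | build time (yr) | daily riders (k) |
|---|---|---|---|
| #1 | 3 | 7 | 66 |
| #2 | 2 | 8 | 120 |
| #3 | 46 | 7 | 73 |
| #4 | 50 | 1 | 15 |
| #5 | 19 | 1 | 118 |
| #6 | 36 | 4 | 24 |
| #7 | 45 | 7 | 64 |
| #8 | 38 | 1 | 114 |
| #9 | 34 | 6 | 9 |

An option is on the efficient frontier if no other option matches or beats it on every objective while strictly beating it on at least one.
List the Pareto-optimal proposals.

#1: not dominated.
#2: not dominated (best operating cost).
#3: dominated by #5 (operating cost 19≤46, build time 1≤7, daily riders 118≥73).
#4: dominated by #5 (operating cost 19≤50, build time 1≤1, daily riders 118≥15).
#5: not dominated.
#6: dominated by #5 (operating cost 19≤36, build time 1≤4, daily riders 118≥24).
#7: dominated by #1 (operating cost 3≤45, build time 7≤7, daily riders 66≥64).
#8: dominated by #5 (operating cost 19≤38, build time 1≤1, daily riders 118≥114).
#9: dominated by #5 (operating cost 19≤34, build time 1≤6, daily riders 118≥9).

#1, #2, #5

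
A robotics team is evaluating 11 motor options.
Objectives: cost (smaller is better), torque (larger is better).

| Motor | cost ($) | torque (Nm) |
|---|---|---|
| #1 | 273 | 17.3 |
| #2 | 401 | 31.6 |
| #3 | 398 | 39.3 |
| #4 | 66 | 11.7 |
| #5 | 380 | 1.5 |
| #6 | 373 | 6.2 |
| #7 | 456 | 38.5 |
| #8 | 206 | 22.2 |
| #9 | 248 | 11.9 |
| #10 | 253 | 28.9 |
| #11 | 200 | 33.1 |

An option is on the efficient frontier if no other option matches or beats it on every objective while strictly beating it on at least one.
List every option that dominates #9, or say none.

#8: cost 206≤248, torque 22.2≥11.9 — dominates #9.
#11: cost 200≤248, torque 33.1≥11.9 — dominates #9.
Others (#1, #2, #3, #4, #5, #6, #7, #10) are each worse than #9 on at least one objective.

#8, #11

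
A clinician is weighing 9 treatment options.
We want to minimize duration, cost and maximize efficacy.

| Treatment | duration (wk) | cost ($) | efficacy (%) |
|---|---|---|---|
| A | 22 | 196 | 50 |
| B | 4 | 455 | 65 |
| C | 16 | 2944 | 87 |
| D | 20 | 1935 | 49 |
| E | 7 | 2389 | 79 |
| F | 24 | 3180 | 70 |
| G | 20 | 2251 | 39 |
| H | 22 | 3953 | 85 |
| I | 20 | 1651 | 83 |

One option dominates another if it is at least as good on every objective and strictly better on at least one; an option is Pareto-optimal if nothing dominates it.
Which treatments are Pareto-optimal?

A: not dominated (best cost).
B: not dominated (best duration).
C: not dominated (best efficacy).
D: dominated by B (duration 4≤20, cost 455≤1935, efficacy 65≥49).
E: not dominated.
F: dominated by C (duration 16≤24, cost 2944≤3180, efficacy 87≥70).
G: dominated by B (duration 4≤20, cost 455≤2251, efficacy 65≥39).
H: dominated by C (duration 16≤22, cost 2944≤3953, efficacy 87≥85).
I: not dominated.

A, B, C, E, I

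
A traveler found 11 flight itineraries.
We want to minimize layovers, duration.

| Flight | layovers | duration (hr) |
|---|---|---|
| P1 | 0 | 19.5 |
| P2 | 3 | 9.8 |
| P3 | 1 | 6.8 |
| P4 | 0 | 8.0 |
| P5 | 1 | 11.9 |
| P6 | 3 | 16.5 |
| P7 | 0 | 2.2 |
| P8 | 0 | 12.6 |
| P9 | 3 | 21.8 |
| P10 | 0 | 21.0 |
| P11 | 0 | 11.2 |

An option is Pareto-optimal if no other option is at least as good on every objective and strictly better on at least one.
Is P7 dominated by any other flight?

P1: worse on duration (19.5 vs 2.2).
P2: worse on layovers (3 vs 0).
P3: worse on layovers (1 vs 0).
P4: worse on duration (8.0 vs 2.2).
P5: worse on layovers (1 vs 0).
P6: worse on layovers (3 vs 0).
P8: worse on duration (12.6 vs 2.2).
P9: worse on layovers (3 vs 0).
P10: worse on duration (21.0 vs 2.2).
P11: worse on duration (11.2 vs 2.2).
No option is at least as good as P7 on every objective and strictly better on one.

No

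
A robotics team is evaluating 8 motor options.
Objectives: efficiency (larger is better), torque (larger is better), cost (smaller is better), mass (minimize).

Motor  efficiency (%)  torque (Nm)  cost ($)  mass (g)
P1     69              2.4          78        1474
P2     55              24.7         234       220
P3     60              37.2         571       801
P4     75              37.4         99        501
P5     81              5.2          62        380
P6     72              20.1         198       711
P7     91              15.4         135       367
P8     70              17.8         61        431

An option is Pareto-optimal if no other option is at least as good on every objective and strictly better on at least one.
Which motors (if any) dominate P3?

P4

P4: efficiency 75≥60, torque 37.4≥37.2, cost 99≤571, mass 501≤801 — dominates P3.
Others (P1, P2, P5, P6, P7, P8) are each worse than P3 on at least one objective.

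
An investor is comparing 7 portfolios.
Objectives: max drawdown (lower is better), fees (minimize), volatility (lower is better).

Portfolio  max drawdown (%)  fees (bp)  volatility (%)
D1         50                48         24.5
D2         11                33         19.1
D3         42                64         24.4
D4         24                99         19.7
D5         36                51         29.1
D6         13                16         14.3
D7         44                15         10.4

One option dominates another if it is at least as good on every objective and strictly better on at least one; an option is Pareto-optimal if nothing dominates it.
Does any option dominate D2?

D1: worse on max drawdown (50 vs 11).
D3: worse on max drawdown (42 vs 11).
D4: worse on max drawdown (24 vs 11).
D5: worse on max drawdown (36 vs 11).
D6: worse on max drawdown (13 vs 11).
D7: worse on max drawdown (44 vs 11).
No option is at least as good as D2 on every objective and strictly better on one.

No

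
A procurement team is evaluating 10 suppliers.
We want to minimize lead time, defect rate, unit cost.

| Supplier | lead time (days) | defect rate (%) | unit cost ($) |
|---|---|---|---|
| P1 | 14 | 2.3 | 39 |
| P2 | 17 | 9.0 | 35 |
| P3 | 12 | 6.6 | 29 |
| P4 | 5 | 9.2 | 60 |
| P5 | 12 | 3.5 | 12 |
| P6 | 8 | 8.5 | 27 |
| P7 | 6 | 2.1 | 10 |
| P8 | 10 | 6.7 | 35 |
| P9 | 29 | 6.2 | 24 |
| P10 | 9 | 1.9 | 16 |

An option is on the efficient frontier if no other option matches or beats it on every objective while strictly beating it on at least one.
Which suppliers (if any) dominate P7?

P1: worse on lead time (14 vs 6).
P2: worse on lead time (17 vs 6).
P3: worse on lead time (12 vs 6).
P4: worse on defect rate (9.2 vs 2.1).
P5: worse on lead time (12 vs 6).
P6: worse on lead time (8 vs 6).
P8: worse on lead time (10 vs 6).
P9: worse on lead time (29 vs 6).
P10: worse on lead time (9 vs 6).
No option dominates P7.

none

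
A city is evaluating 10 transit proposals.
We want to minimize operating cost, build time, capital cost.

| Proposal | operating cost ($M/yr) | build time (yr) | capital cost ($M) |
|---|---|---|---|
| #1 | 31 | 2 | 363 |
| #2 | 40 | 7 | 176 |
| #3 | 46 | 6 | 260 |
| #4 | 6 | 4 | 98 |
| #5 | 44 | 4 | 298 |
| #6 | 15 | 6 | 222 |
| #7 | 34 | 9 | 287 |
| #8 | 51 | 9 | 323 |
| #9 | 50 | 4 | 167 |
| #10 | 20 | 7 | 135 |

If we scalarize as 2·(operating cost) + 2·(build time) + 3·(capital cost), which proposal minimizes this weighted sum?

#1: 2·31 + 2·2 + 3·363 = 1155
#2: 2·40 + 2·7 + 3·176 = 622
#3: 2·46 + 2·6 + 3·260 = 884
#4: 2·6 + 2·4 + 3·98 = 314
#5: 2·44 + 2·4 + 3·298 = 990
#6: 2·15 + 2·6 + 3·222 = 708
#7: 2·34 + 2·9 + 3·287 = 947
#8: 2·51 + 2·9 + 3·323 = 1089
#9: 2·50 + 2·4 + 3·167 = 609
#10: 2·20 + 2·7 + 3·135 = 459
Lowest: #4 at 314.

#4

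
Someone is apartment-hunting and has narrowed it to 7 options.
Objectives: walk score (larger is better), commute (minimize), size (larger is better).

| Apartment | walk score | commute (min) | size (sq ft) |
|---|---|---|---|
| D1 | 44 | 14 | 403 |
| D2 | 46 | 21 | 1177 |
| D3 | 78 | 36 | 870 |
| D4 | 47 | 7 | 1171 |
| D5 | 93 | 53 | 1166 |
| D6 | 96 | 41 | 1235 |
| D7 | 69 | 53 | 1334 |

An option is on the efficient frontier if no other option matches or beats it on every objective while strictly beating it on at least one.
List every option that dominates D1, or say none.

D4: walk score 47≥44, commute 7≤14, size 1171≥403 — dominates D1.
Others (D2, D3, D5, D6, D7) are each worse than D1 on at least one objective.

D4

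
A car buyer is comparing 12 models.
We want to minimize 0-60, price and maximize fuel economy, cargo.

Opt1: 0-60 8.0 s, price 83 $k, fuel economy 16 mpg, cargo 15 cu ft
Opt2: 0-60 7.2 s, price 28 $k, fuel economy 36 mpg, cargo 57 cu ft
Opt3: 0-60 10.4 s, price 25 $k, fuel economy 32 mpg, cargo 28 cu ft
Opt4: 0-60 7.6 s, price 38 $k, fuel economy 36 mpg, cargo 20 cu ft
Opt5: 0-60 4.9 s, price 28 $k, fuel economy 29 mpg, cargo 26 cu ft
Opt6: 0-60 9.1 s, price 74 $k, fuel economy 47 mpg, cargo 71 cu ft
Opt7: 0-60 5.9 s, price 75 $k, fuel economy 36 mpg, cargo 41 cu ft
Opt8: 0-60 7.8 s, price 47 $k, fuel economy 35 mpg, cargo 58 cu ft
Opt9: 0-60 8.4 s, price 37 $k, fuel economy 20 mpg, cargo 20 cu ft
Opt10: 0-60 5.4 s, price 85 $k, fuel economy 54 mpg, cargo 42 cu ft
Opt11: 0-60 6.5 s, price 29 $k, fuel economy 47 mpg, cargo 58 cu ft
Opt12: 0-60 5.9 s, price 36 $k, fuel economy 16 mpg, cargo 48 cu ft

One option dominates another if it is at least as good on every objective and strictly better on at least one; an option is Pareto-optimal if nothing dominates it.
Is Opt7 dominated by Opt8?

No

Opt8 vs Opt7: Opt8 is worse on 0-60 (7.8 vs 5.9), so it does not dominate Opt7.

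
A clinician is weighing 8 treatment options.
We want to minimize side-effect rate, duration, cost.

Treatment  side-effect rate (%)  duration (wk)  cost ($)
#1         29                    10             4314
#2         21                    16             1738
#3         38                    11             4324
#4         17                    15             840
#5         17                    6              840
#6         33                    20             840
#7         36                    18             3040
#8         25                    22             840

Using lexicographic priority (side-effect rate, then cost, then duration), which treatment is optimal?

First minimize side-effect rate: best is 17, kept {#4, #5}.
Then minimize cost: best is 840, kept {#4, #5}.
Then minimize duration: best is 6, kept {#5}.

#5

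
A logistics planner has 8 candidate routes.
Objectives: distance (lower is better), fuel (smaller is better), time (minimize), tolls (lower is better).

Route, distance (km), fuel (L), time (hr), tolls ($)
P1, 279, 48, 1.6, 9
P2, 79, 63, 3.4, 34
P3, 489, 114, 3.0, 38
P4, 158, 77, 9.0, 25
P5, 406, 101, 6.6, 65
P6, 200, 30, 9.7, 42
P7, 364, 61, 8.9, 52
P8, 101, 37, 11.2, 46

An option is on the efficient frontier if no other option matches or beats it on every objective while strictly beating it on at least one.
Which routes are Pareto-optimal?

P1, P2, P4, P6, P8

P1: not dominated (best time).
P2: not dominated (best distance).
P3: dominated by P1 (distance 279≤489, fuel 48≤114, time 1.6≤3.0, tolls 9≤38).
P4: not dominated.
P5: dominated by P1 (distance 279≤406, fuel 48≤101, time 1.6≤6.6, tolls 9≤65).
P6: not dominated (best fuel).
P7: dominated by P1 (distance 279≤364, fuel 48≤61, time 1.6≤8.9, tolls 9≤52).
P8: not dominated.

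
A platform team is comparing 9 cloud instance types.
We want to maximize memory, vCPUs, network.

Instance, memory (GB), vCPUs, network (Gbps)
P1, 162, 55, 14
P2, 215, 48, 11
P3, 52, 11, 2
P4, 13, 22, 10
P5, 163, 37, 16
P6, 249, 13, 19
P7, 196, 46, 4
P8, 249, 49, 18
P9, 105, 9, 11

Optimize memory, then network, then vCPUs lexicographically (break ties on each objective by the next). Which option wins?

First maximize memory: best is 249, kept {P6, P8}.
Then maximize network: best is 19, kept {P6}.

P6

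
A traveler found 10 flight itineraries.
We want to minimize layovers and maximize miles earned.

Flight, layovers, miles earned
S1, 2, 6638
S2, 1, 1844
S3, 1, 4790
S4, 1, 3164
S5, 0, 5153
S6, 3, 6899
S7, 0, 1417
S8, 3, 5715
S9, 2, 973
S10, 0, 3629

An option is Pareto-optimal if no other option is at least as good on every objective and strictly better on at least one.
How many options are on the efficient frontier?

3

S1: not dominated.
S2: dominated by S3 (layovers 1≤1, miles earned 4790≥1844).
S3: dominated by S5 (layovers 0≤1, miles earned 5153≥4790).
S4: dominated by S3 (layovers 1≤1, miles earned 4790≥3164).
S5: not dominated.
S6: not dominated (best miles earned).
S7: dominated by S5 (layovers 0≤0, miles earned 5153≥1417).
S8: dominated by S1 (layovers 2≤3, miles earned 6638≥5715).
S9: dominated by S1 (layovers 2≤2, miles earned 6638≥973).
S10: dominated by S5 (layovers 0≤0, miles earned 5153≥3629).
Pareto-optimal: S1, S5, S6 → 3.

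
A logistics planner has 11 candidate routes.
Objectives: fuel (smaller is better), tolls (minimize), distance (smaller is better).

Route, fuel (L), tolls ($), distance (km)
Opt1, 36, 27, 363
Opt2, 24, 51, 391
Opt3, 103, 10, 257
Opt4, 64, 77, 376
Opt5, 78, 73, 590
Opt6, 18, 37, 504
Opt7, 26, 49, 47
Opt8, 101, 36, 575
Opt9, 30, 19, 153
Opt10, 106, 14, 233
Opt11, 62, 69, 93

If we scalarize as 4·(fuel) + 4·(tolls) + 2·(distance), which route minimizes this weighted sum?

Opt1: 4·36 + 4·27 + 2·363 = 978
Opt2: 4·24 + 4·51 + 2·391 = 1082
Opt3: 4·103 + 4·10 + 2·257 = 966
Opt4: 4·64 + 4·77 + 2·376 = 1316
Opt5: 4·78 + 4·73 + 2·590 = 1784
Opt6: 4·18 + 4·37 + 2·504 = 1228
Opt7: 4·26 + 4·49 + 2·47 = 394
Opt8: 4·101 + 4·36 + 2·575 = 1698
Opt9: 4·30 + 4·19 + 2·153 = 502
Opt10: 4·106 + 4·14 + 2·233 = 946
Opt11: 4·62 + 4·69 + 2·93 = 710
Lowest: Opt7 at 394.

Opt7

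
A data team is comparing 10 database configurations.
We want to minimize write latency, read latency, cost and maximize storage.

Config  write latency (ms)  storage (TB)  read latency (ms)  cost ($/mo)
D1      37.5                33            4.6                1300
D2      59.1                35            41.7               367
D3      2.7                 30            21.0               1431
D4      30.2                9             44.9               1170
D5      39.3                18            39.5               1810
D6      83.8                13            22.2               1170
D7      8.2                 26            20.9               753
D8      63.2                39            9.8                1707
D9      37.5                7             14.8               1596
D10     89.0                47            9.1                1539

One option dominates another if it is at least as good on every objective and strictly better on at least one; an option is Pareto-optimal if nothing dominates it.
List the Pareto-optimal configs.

D1, D2, D3, D7, D8, D10

D1: not dominated (best read latency).
D2: not dominated (best cost).
D3: not dominated (best write latency).
D4: dominated by D7 (write latency 8.2≤30.2, storage 26≥9, read latency 20.9≤44.9, cost 753≤1170).
D5: dominated by D1 (write latency 37.5≤39.3, storage 33≥18, read latency 4.6≤39.5, cost 1300≤1810).
D6: dominated by D7 (write latency 8.2≤83.8, storage 26≥13, read latency 20.9≤22.2, cost 753≤1170).
D7: not dominated.
D8: not dominated.
D9: dominated by D1 (write latency 37.5≤37.5, storage 33≥7, read latency 4.6≤14.8, cost 1300≤1596).
D10: not dominated (best storage).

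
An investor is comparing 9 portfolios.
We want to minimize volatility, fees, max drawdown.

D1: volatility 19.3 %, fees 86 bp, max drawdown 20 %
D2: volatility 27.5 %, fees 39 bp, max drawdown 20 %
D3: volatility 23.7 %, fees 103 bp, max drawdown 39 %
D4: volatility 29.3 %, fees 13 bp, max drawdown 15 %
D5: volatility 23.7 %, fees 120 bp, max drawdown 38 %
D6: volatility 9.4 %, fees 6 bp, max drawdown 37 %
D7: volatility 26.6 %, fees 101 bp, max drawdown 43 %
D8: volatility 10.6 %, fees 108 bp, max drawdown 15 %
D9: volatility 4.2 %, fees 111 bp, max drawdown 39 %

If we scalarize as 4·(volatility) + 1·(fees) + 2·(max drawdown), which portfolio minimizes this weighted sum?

D1: 4·19.3 + 1·86 + 2·20 = 203.2
D2: 4·27.5 + 1·39 + 2·20 = 189.0
D3: 4·23.7 + 1·103 + 2·39 = 275.8
D4: 4·29.3 + 1·13 + 2·15 = 160.2
D5: 4·23.7 + 1·120 + 2·38 = 290.8
D6: 4·9.4 + 1·6 + 2·37 = 117.6
D7: 4·26.6 + 1·101 + 2·43 = 293.4
D8: 4·10.6 + 1·108 + 2·15 = 180.4
D9: 4·4.2 + 1·111 + 2·39 = 205.8
Lowest: D6 at 117.6.

D6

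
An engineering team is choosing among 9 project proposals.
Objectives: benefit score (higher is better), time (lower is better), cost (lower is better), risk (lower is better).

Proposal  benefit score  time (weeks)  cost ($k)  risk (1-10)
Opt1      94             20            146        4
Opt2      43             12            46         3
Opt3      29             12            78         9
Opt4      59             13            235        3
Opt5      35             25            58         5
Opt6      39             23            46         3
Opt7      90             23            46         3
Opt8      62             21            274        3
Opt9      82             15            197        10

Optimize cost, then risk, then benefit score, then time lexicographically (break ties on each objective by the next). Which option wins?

First minimize cost: best is 46, kept {Opt2, Opt6, Opt7}.
Then minimize risk: best is 3, kept {Opt2, Opt6, Opt7}.
Then maximize benefit score: best is 90, kept {Opt7}.

Opt7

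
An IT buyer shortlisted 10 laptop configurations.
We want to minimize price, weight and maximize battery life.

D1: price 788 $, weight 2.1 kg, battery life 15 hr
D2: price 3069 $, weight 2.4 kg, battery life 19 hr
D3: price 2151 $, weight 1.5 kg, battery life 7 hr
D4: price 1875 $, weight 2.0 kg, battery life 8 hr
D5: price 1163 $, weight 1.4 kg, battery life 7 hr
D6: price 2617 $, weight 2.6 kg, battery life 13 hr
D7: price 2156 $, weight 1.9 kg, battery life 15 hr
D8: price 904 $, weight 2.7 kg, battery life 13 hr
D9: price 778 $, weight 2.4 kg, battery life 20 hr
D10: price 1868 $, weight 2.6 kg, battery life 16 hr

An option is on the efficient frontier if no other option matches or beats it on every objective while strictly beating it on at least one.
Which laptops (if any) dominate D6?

D1, D7, D9, D10

D1: price 788≤2617, weight 2.1≤2.6, battery life 15≥13 — dominates D6.
D7: price 2156≤2617, weight 1.9≤2.6, battery life 15≥13 — dominates D6.
D9: price 778≤2617, weight 2.4≤2.6, battery life 20≥13 — dominates D6.
D10: price 1868≤2617, weight 2.6≤2.6, battery life 16≥13 — dominates D6.
Others (D2, D3, D4, D5, D8) are each worse than D6 on at least one objective.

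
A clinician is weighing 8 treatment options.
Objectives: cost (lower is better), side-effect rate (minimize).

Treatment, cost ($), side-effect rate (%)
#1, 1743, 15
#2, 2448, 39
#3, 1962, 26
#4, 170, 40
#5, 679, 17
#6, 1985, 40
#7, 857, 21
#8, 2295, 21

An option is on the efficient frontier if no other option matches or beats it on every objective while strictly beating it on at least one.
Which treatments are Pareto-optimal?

#1, #4, #5

#1: not dominated (best side-effect rate).
#2: dominated by #1 (cost 1743≤2448, side-effect rate 15≤39).
#3: dominated by #1 (cost 1743≤1962, side-effect rate 15≤26).
#4: not dominated (best cost).
#5: not dominated.
#6: dominated by #1 (cost 1743≤1985, side-effect rate 15≤40).
#7: dominated by #5 (cost 679≤857, side-effect rate 17≤21).
#8: dominated by #1 (cost 1743≤2295, side-effect rate 15≤21).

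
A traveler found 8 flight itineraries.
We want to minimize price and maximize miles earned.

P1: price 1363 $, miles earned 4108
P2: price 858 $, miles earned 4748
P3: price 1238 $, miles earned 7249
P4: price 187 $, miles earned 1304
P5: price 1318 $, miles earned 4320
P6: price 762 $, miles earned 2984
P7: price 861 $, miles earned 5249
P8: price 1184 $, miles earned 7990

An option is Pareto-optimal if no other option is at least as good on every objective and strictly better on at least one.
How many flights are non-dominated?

P1: dominated by P2 (price 858≤1363, miles earned 4748≥4108).
P2: not dominated.
P3: dominated by P8 (price 1184≤1238, miles earned 7990≥7249).
P4: not dominated (best price).
P5: dominated by P2 (price 858≤1318, miles earned 4748≥4320).
P6: not dominated.
P7: not dominated.
P8: not dominated (best miles earned).
Pareto-optimal: P2, P4, P6, P7, P8 → 5.

5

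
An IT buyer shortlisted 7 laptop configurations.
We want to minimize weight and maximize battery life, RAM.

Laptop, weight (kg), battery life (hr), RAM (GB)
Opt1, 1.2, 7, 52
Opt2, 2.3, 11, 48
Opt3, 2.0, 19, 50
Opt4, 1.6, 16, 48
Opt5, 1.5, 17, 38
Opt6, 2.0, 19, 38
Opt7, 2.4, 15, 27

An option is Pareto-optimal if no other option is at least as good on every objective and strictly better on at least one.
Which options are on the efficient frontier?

Opt1: not dominated (best weight).
Opt2: dominated by Opt3 (weight 2.0≤2.3, battery life 19≥11, RAM 50≥48).
Opt3: not dominated.
Opt4: not dominated.
Opt5: not dominated.
Opt6: dominated by Opt3 (weight 2.0≤2.0, battery life 19≥19, RAM 50≥38).
Opt7: dominated by Opt3 (weight 2.0≤2.4, battery life 19≥15, RAM 50≥27).

Opt1, Opt3, Opt4, Opt5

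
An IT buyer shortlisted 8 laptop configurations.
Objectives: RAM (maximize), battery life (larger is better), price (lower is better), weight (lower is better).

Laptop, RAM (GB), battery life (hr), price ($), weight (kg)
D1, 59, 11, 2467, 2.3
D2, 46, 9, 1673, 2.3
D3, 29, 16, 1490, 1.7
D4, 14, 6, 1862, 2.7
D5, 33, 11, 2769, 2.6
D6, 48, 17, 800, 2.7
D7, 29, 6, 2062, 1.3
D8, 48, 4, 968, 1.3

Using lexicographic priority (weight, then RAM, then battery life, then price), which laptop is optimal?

D8

First minimize weight: best is 1.3, kept {D7, D8}.
Then maximize RAM: best is 48, kept {D8}.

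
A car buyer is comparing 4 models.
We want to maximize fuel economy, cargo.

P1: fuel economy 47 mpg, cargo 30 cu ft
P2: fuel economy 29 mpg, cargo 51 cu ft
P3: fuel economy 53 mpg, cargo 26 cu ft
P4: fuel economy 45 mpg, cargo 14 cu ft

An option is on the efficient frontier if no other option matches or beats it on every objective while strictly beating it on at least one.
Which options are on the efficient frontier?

P1: not dominated.
P2: not dominated (best cargo).
P3: not dominated (best fuel economy).
P4: dominated by P1 (fuel economy 47≥45, cargo 30≥14).

P1, P2, P3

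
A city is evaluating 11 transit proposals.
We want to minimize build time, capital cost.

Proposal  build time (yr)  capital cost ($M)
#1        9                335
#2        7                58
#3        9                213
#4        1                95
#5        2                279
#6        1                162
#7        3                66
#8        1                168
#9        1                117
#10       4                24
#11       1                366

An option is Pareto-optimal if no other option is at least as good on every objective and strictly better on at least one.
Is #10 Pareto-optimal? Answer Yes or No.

Yes

#1: worse on build time (9 vs 4).
#2: worse on build time (7 vs 4).
#3: worse on build time (9 vs 4).
#4: worse on capital cost (95 vs 24).
#5: worse on capital cost (279 vs 24).
#6: worse on capital cost (162 vs 24).
#7: worse on capital cost (66 vs 24).
#8: worse on capital cost (168 vs 24).
#9: worse on capital cost (117 vs 24).
#11: worse on capital cost (366 vs 24).
No option is at least as good as #10 on every objective and strictly better on one.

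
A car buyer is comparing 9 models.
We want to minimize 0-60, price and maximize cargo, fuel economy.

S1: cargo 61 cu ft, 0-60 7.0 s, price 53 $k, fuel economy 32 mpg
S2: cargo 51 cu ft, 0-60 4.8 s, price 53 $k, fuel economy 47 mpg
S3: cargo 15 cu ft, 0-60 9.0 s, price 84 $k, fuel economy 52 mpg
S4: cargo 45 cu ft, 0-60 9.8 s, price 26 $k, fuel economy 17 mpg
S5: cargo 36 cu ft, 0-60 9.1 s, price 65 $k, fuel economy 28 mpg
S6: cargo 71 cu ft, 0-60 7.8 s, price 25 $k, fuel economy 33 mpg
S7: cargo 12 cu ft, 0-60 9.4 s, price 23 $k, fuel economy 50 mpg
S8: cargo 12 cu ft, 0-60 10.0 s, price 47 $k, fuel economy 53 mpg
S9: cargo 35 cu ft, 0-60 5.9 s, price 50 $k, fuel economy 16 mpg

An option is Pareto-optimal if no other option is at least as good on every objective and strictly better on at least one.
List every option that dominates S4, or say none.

S6: cargo 71≥45, 0-60 7.8≤9.8, price 25≤26, fuel economy 33≥17 — dominates S4.
Others (S1, S2, S3, S5, S7, S8, S9) are each worse than S4 on at least one objective.

S6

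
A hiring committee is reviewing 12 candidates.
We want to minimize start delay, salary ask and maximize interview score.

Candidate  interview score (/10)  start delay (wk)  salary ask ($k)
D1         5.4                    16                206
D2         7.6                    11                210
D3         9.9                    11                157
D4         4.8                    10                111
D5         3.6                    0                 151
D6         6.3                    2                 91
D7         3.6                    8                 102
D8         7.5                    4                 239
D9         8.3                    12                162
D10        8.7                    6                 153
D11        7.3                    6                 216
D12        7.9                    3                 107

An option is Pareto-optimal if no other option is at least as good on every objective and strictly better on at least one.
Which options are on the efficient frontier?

D3, D5, D6, D10, D12

D1: dominated by D3 (interview score 9.9≥5.4, start delay 11≤16, salary ask 157≤206).
D2: dominated by D3 (interview score 9.9≥7.6, start delay 11≤11, salary ask 157≤210).
D3: not dominated (best interview score).
D4: dominated by D6 (interview score 6.3≥4.8, start delay 2≤10, salary ask 91≤111).
D5: not dominated (best start delay).
D6: not dominated (best salary ask).
D7: dominated by D6 (interview score 6.3≥3.6, start delay 2≤8, salary ask 91≤102).
D8: dominated by D12 (interview score 7.9≥7.5, start delay 3≤4, salary ask 107≤239).
D9: dominated by D3 (interview score 9.9≥8.3, start delay 11≤12, salary ask 157≤162).
D10: not dominated.
D11: dominated by D10 (interview score 8.7≥7.3, start delay 6≤6, salary ask 153≤216).
D12: not dominated.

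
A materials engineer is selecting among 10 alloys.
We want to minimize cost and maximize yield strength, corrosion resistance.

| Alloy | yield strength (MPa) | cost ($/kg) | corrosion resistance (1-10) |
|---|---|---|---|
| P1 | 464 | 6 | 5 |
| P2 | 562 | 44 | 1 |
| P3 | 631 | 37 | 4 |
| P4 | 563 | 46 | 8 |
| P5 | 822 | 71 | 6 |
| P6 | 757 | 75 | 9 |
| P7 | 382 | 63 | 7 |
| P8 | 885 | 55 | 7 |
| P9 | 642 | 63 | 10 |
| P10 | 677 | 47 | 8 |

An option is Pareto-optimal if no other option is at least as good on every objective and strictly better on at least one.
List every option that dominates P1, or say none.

none

P2: worse on cost (44 vs 6).
P3: worse on cost (37 vs 6).
P4: worse on cost (46 vs 6).
P5: worse on cost (71 vs 6).
P6: worse on cost (75 vs 6).
P7: worse on yield strength (382 vs 464).
P8: worse on cost (55 vs 6).
P9: worse on cost (63 vs 6).
P10: worse on cost (47 vs 6).
No option dominates P1.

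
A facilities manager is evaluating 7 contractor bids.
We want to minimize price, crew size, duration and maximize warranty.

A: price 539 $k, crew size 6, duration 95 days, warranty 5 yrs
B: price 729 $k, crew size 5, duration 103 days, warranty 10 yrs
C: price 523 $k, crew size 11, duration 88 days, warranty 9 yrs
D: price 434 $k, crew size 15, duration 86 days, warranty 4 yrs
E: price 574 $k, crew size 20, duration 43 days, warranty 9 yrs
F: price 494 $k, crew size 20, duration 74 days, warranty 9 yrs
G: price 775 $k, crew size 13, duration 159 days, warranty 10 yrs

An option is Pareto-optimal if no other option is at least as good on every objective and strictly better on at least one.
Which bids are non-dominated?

A, B, C, D, E, F

A: not dominated.
B: not dominated (best crew size).
C: not dominated.
D: not dominated (best price).
E: not dominated (best duration).
F: not dominated.
G: dominated by B (price 729≤775, crew size 5≤13, duration 103≤159, warranty 10≥10).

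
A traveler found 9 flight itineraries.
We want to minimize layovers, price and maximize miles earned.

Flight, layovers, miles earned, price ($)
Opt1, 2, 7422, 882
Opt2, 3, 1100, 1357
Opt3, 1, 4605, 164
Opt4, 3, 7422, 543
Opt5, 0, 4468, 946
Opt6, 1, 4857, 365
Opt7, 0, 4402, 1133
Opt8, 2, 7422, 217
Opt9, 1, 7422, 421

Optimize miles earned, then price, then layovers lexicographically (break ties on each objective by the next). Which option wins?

Opt8

First maximize miles earned: best is 7422, kept {Opt1, Opt4, Opt8, Opt9}.
Then minimize price: best is 217, kept {Opt8}.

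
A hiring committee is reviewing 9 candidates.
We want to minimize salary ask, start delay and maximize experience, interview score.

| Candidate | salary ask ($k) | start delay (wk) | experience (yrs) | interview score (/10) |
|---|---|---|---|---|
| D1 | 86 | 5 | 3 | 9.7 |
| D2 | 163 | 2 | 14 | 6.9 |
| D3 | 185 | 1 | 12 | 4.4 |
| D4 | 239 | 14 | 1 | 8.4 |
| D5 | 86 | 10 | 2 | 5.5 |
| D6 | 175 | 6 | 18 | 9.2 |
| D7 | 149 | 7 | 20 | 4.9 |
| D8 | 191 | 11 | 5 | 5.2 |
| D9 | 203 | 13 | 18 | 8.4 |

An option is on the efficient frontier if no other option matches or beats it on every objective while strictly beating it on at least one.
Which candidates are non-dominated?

D1, D2, D3, D6, D7

D1: not dominated (best interview score).
D2: not dominated.
D3: not dominated (best start delay).
D4: dominated by D1 (salary ask 86≤239, start delay 5≤14, experience 3≥1, interview score 9.7≥8.4).
D5: dominated by D1 (salary ask 86≤86, start delay 5≤10, experience 3≥2, interview score 9.7≥5.5).
D6: not dominated.
D7: not dominated (best experience).
D8: dominated by D2 (salary ask 163≤191, start delay 2≤11, experience 14≥5, interview score 6.9≥5.2).
D9: dominated by D6 (salary ask 175≤203, start delay 6≤13, experience 18≥18, interview score 9.2≥8.4).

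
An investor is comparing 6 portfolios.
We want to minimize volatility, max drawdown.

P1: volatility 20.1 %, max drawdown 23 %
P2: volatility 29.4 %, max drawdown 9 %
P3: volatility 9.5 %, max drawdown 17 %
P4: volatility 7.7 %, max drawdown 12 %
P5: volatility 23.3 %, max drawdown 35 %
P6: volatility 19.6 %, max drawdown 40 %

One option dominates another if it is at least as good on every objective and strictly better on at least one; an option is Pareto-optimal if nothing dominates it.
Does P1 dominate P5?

Yes

P1 vs P5: volatility 20.1≤23.3, max drawdown 23≤35 — P1 is at least as good on every objective with at least one strict improvement.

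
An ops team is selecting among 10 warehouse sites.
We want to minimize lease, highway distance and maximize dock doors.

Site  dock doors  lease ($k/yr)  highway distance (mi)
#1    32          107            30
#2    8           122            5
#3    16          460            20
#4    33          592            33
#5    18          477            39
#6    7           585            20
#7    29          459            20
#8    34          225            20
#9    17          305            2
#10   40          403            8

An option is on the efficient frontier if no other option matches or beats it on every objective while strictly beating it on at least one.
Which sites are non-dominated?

#1: not dominated (best lease).
#2: not dominated.
#3: dominated by #7 (dock doors 29≥16, lease 459≤460, highway distance 20≤20).
#4: dominated by #8 (dock doors 34≥33, lease 225≤592, highway distance 20≤33).
#5: dominated by #1 (dock doors 32≥18, lease 107≤477, highway distance 30≤39).
#6: dominated by #2 (dock doors 8≥7, lease 122≤585, highway distance 5≤20).
#7: dominated by #8 (dock doors 34≥29, lease 225≤459, highway distance 20≤20).
#8: not dominated.
#9: not dominated (best highway distance).
#10: not dominated (best dock doors).

#1, #2, #8, #9, #10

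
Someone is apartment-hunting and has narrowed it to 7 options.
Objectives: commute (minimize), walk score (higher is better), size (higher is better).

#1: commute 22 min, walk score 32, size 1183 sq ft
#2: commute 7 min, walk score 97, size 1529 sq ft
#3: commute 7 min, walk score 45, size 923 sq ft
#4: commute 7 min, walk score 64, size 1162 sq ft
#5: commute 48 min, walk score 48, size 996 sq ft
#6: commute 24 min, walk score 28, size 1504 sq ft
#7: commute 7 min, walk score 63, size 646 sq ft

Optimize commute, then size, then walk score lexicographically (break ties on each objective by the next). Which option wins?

#2

First minimize commute: best is 7, kept {#2, #3, #4, #7}.
Then maximize size: best is 1529, kept {#2}.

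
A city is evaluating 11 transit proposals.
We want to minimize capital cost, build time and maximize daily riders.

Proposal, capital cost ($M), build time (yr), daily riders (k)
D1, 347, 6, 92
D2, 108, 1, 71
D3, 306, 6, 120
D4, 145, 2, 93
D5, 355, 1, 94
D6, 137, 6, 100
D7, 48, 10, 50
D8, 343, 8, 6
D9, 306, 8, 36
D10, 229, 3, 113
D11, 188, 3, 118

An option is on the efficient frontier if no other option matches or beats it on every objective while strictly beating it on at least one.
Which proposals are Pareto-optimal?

D1: dominated by D3 (capital cost 306≤347, build time 6≤6, daily riders 120≥92).
D2: not dominated.
D3: not dominated (best daily riders).
D4: not dominated.
D5: not dominated.
D6: not dominated.
D7: not dominated (best capital cost).
D8: dominated by D2 (capital cost 108≤343, build time 1≤8, daily riders 71≥6).
D9: dominated by D2 (capital cost 108≤306, build time 1≤8, daily riders 71≥36).
D10: dominated by D11 (capital cost 188≤229, build time 3≤3, daily riders 118≥113).
D11: not dominated.

D2, D3, D4, D5, D6, D7, D11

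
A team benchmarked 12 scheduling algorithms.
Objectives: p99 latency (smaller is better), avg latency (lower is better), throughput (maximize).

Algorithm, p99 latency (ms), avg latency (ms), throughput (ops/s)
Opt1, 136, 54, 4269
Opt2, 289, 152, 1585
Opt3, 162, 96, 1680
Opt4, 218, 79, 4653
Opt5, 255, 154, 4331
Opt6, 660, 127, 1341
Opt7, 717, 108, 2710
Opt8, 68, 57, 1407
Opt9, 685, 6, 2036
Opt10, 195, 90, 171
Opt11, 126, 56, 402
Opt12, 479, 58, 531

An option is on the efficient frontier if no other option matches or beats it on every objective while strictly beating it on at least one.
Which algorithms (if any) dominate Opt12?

Opt1: p99 latency 136≤479, avg latency 54≤58, throughput 4269≥531 — dominates Opt12.
Opt8: p99 latency 68≤479, avg latency 57≤58, throughput 1407≥531 — dominates Opt12.
Others (Opt2, Opt3, Opt4, Opt5, Opt6, Opt7, Opt9, Opt10, Opt11) are each worse than Opt12 on at least one objective.

Opt1, Opt8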